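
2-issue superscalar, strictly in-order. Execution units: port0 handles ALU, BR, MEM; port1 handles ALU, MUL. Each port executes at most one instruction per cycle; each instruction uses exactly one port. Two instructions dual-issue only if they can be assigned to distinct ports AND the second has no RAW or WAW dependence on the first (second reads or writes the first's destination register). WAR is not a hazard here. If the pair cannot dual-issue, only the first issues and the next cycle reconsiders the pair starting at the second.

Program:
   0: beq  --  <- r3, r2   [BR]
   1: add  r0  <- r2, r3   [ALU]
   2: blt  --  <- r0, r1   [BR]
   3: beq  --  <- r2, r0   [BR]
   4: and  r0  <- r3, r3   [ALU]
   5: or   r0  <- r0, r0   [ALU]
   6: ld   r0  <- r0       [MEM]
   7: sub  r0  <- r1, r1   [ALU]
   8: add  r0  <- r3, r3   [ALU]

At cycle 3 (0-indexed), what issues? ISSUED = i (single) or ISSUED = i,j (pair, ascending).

ISSUED = 5

0. beq+add @i0,i1  | pair
1. blt @i2  | no-port BR/BR
2. beq+and @i3,i4  | pair
3. or @i5  | RAW+WAW r0
4. ld @i6  | WAW r0
5. sub @i7  | WAW r0
6. add @i8  | tail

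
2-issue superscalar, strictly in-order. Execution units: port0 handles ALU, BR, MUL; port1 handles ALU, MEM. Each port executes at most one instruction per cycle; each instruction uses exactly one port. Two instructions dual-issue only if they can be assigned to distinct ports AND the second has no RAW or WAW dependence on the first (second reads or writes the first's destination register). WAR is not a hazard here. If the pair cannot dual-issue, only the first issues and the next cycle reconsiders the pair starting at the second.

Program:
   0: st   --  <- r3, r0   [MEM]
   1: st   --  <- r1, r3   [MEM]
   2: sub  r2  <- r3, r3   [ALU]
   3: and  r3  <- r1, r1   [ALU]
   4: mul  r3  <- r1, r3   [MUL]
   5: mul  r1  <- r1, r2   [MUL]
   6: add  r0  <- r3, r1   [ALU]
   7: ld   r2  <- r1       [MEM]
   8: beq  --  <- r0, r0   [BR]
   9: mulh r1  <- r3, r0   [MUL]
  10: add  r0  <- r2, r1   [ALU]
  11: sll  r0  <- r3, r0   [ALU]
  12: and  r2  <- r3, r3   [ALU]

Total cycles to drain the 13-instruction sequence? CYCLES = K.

  cy0 -> i0 (st.MEM) no-port MEM/MEM
  cy1 -> i1,i2 (st.MEM+sub.ALU) dual
  cy2 -> i3 (and.ALU) RAW+WAW r3
  cy3 -> i4 (mul.MUL) no-port MUL/MUL
  cy4 -> i5 (mul.MUL) RAW r1
  cy5 -> i6,i7 (add.ALU+ld.MEM) dual
  cy6 -> i8 (beq.BR) no-port BR/MUL
  cy7 -> i9 (mulh.MUL) RAW r1
  cy8 -> i10 (add.ALU) RAW+WAW r0
  cy9 -> i11,i12 (sll.ALU+and.ALU) dual

CYCLES = 10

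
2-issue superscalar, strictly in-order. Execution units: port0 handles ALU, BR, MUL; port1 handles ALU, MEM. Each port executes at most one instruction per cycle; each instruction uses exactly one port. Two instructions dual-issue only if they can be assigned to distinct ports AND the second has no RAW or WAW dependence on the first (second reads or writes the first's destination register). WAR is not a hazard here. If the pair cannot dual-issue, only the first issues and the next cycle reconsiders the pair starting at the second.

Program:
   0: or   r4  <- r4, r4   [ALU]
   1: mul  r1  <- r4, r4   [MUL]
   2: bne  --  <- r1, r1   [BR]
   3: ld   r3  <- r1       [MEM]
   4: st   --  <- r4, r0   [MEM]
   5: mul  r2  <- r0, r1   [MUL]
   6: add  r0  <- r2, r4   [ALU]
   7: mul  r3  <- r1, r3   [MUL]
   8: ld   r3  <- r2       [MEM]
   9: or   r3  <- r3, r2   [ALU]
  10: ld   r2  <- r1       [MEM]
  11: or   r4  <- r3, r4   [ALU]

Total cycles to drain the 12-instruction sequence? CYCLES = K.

CYCLES = 8

c0: i0 or.ALU  RAW r4
c1: i1 mul.MUL  no-port MUL/BR
c2: i2,i3 bne.BR+ld.MEM  dual
c3: i4,i5 st.MEM+mul.MUL  dual
c4: i6,i7 add.ALU+mul.MUL  dual
c5: i8 ld.MEM  RAW+WAW r3
c6: i9,i10 or.ALU+ld.MEM  dual
c7: i11 or.ALU  tail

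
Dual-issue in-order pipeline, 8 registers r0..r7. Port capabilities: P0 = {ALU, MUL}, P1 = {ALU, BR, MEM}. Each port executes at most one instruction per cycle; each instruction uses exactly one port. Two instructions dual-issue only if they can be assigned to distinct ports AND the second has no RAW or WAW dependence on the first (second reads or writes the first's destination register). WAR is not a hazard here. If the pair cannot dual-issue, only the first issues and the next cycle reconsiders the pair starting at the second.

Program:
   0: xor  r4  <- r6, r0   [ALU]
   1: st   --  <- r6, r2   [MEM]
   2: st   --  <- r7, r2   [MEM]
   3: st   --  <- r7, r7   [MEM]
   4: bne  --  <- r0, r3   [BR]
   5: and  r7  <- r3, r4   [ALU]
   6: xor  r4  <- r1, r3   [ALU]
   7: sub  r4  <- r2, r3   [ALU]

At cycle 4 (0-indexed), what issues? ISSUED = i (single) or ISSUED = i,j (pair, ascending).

[0] i0/i1  xor.ALU st.MEM  -- 2-wide
[1] i2  st.MEM  -- no-port MEM/MEM
[2] i3  st.MEM  -- no-port MEM/BR
[3] i4/i5  bne.BR and.ALU  -- 2-wide
[4] i6  xor.ALU  -- WAW r4
[5] i7  sub.ALU  -- tail

ISSUED = 6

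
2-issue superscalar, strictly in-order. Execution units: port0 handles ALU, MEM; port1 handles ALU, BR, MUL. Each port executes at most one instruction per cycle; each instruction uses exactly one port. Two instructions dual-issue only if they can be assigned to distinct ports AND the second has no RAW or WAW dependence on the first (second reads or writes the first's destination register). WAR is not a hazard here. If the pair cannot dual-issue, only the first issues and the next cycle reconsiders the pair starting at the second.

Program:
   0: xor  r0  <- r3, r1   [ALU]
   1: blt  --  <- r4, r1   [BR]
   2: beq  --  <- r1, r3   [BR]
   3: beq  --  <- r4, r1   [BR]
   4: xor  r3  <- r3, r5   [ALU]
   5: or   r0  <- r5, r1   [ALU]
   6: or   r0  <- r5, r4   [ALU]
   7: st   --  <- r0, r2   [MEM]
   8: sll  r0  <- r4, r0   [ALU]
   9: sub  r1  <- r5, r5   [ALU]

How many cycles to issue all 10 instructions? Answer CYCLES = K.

  cy0 -> i0&i1 (xor.ALU blt.BR) dual
  cy1 -> i2 (beq.BR) no-port BR/BR
  cy2 -> i3&i4 (beq.BR xor.ALU) dual
  cy3 -> i5 (or.ALU) WAW r0
  cy4 -> i6 (or.ALU) RAW r0
  cy5 -> i7&i8 (st.MEM sll.ALU) dual
  cy6 -> i9 (sub.ALU) tail

CYCLES = 7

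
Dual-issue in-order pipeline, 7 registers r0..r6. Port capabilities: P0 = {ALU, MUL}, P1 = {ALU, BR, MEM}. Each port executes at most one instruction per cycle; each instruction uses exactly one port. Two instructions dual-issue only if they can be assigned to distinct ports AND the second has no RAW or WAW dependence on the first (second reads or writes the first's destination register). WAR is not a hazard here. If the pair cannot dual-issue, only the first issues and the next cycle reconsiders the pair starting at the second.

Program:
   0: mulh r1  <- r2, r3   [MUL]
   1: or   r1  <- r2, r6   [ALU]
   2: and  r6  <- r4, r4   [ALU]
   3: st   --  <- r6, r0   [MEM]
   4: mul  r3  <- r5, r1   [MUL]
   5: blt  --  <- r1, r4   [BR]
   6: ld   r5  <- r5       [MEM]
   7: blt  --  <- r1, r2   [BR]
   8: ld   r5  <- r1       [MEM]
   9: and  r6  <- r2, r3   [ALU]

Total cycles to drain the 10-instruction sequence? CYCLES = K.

CYCLES = 7

  cy0 -> i0 (mulh.MUL) WAW r1
  cy1 -> i1&i2 (or.ALU+and.ALU) pair
  cy2 -> i3&i4 (st.MEM+mul.MUL) pair
  cy3 -> i5 (blt.BR) no-port BR/MEM
  cy4 -> i6 (ld.MEM) no-port MEM/BR
  cy5 -> i7 (blt.BR) no-port BR/MEM
  cy6 -> i8&i9 (ld.MEM+and.ALU) pair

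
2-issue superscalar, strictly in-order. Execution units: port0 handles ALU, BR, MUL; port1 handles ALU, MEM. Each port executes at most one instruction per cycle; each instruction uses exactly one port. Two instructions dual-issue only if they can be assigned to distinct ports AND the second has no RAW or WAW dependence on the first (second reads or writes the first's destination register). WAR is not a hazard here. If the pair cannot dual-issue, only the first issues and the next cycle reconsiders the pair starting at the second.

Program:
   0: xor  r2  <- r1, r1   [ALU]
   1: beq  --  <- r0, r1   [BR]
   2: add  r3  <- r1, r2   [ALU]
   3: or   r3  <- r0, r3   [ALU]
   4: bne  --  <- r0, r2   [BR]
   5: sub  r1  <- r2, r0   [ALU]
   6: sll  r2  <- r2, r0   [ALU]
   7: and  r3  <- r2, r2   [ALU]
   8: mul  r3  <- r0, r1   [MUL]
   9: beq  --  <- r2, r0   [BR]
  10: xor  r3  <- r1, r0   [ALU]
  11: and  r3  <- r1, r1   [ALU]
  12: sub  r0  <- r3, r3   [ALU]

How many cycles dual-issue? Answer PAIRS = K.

  cy0 -> i0+i1 (xor.ALU/beq.BR) 2-wide
  cy1 -> i2 (add.ALU) RAW+WAW r3
  cy2 -> i3+i4 (or.ALU/bne.BR) 2-wide
  cy3 -> i5+i6 (sub.ALU/sll.ALU) 2-wide
  cy4 -> i7 (and.ALU) WAW r3
  cy5 -> i8 (mul.MUL) no-port MUL/BR
  cy6 -> i9+i10 (beq.BR/xor.ALU) 2-wide
  cy7 -> i11 (and.ALU) RAW r3
  cy8 -> i12 (sub.ALU) tail

PAIRS = 4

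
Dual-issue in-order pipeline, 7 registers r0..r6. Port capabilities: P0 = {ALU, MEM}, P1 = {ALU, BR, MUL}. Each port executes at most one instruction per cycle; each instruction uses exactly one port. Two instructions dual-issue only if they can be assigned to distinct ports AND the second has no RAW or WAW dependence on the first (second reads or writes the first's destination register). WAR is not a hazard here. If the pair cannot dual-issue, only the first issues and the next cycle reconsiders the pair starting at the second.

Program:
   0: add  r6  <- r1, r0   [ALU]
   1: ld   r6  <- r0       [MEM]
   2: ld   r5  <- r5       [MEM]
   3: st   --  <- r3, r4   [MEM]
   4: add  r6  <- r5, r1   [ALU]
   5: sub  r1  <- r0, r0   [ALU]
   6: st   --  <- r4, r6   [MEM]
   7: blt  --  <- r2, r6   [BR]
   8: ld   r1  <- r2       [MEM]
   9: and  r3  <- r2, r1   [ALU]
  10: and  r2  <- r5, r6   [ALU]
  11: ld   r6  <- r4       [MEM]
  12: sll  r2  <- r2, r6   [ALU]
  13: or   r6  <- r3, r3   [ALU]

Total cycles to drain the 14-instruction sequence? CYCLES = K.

[0] i0  add  -- WAW r6
[1] i1  ld  -- no-port MEM/MEM
[2] i2  ld  -- no-port MEM/MEM
[3] i3,i4  st+add  -- pair
[4] i5,i6  sub+st  -- pair
[5] i7,i8  blt+ld  -- pair
[6] i9,i10  and+and  -- pair
[7] i11  ld  -- RAW r6
[8] i12,i13  sll+or  -- pair

CYCLES = 9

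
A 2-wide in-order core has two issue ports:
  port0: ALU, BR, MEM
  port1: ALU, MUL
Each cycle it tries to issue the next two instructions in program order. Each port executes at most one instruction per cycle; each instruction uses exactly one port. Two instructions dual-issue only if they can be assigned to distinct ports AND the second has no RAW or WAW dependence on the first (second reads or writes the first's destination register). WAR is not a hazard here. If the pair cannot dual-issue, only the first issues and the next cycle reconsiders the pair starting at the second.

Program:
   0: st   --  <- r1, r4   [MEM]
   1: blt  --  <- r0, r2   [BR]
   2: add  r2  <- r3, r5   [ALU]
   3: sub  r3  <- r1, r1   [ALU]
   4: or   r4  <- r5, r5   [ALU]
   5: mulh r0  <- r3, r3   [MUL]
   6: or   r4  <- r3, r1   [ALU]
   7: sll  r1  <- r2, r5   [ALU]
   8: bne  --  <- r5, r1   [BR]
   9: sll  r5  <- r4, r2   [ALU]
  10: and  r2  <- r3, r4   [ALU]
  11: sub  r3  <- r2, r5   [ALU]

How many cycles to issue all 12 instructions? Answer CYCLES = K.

[0] i0  st.MEM  -- no-port MEM/BR
[1] i1+i2  blt.BR+add.ALU  -- 2-wide
[2] i3+i4  sub.ALU+or.ALU  -- 2-wide
[3] i5+i6  mulh.MUL+or.ALU  -- 2-wide
[4] i7  sll.ALU  -- RAW r1
[5] i8+i9  bne.BR+sll.ALU  -- 2-wide
[6] i10  and.ALU  -- RAW r2
[7] i11  sub.ALU  -- tail

CYCLES = 8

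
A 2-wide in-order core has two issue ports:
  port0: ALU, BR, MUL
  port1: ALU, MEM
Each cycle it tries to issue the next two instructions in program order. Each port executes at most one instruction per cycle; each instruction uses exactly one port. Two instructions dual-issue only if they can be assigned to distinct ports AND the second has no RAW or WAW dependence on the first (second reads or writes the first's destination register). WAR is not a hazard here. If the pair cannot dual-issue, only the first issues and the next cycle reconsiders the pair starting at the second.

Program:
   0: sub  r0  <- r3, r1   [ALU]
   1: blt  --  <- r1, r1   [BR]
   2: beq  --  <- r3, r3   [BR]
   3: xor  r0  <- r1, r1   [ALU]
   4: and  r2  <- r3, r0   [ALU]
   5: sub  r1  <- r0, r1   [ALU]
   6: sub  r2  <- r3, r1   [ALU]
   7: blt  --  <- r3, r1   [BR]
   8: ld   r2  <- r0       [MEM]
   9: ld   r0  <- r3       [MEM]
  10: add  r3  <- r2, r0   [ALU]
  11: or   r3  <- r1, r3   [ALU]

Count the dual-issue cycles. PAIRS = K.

[0] i0,i1  sub/blt  -- dual
[1] i2,i3  beq/xor  -- dual
[2] i4,i5  and/sub  -- dual
[3] i6,i7  sub/blt  -- dual
[4] i8  ld  -- no-port MEM/MEM
[5] i9  ld  -- RAW r0
[6] i10  add  -- RAW+WAW r3
[7] i11  or  -- tail

PAIRS = 4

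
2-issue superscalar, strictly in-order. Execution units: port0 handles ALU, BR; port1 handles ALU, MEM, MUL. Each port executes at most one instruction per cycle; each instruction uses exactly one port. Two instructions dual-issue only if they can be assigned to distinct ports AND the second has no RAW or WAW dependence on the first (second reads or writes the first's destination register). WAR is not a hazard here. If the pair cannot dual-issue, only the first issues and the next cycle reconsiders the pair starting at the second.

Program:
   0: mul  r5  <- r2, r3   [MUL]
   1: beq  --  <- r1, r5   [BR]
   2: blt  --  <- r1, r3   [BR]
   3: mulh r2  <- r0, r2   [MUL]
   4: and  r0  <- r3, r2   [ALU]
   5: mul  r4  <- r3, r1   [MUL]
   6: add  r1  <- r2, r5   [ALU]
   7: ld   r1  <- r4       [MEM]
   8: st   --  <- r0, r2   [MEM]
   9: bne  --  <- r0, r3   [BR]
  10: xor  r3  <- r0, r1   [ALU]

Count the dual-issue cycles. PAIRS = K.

0. mul.MUL @i0  | RAW r5
1. beq.BR @i1  | no-port BR/BR
2. blt.BR;mulh.MUL @i2&i3  | dual
3. and.ALU;mul.MUL @i4&i5  | dual
4. add.ALU @i6  | WAW r1
5. ld.MEM @i7  | no-port MEM/MEM
6. st.MEM;bne.BR @i8&i9  | dual
7. xor.ALU @i10  | tail

PAIRS = 3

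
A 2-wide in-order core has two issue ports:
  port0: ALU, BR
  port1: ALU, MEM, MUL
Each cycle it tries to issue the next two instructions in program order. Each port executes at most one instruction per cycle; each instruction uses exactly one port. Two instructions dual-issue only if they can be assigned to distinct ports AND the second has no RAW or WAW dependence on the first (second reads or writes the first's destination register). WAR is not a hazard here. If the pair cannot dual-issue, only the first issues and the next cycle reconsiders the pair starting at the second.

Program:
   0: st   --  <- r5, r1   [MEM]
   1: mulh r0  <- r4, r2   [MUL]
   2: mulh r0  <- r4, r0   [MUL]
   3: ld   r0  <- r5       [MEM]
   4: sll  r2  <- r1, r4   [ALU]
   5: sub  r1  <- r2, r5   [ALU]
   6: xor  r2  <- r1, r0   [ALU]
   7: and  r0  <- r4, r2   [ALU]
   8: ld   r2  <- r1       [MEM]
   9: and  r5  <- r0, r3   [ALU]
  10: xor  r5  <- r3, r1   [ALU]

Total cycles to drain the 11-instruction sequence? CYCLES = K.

CYCLES = 9

#0 head=0: st i0 no-port MEM/MUL
#1 head=1: mulh i1 no-port MUL/MUL
#2 head=2: mulh i2 no-port MUL/MEM
#3 head=3: ld;sll i3,i4 pair
#4 head=5: sub i5 RAW r1
#5 head=6: xor i6 RAW r2
#6 head=7: and;ld i7,i8 pair
#7 head=9: and i9 WAW r5
#8 head=10: xor i10 tail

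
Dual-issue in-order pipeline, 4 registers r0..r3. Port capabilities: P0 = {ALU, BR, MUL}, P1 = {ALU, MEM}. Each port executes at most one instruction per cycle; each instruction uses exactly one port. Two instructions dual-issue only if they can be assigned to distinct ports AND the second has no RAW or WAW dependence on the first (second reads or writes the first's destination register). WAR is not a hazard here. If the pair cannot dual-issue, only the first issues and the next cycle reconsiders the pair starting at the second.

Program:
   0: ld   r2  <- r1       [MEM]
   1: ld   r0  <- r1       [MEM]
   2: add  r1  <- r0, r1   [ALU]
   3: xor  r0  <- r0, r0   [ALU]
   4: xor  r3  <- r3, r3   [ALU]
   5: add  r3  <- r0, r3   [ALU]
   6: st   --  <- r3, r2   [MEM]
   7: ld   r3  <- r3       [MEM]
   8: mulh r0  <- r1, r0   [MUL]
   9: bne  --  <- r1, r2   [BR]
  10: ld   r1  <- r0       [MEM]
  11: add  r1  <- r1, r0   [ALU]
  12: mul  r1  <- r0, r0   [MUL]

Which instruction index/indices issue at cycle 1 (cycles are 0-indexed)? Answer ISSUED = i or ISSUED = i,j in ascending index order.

  cy0 -> i0 (ld) no-port MEM/MEM
  cy1 -> i1 (ld) RAW r0
  cy2 -> i2&i3 (add xor) 2-wide
  cy3 -> i4 (xor) RAW+WAW r3
  cy4 -> i5 (add) RAW r3
  cy5 -> i6 (st) no-port MEM/MEM
  cy6 -> i7&i8 (ld mulh) 2-wide
  cy7 -> i9&i10 (bne ld) 2-wide
  cy8 -> i11 (add) WAW r1
  cy9 -> i12 (mul) tail

ISSUED = 1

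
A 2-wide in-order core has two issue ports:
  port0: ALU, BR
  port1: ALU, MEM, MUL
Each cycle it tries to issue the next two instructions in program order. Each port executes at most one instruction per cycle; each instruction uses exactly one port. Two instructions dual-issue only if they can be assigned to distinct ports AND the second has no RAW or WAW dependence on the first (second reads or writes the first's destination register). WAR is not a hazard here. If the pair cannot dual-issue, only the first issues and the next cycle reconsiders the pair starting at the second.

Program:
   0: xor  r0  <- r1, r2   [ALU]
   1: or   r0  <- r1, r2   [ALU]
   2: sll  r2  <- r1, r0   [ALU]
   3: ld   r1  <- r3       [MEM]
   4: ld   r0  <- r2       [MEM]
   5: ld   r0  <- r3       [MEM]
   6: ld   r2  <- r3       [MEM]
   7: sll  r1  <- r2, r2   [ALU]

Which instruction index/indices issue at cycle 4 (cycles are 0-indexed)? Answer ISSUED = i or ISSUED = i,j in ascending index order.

ISSUED = 5

t=0 i0:xor ; WAW r0
t=1 i1:or ; RAW r0
t=2 i2/i3:sll+ld ; 2-wide
t=3 i4:ld ; no-port MEM/MEM
t=4 i5:ld ; no-port MEM/MEM
t=5 i6:ld ; RAW r2
t=6 i7:sll ; tail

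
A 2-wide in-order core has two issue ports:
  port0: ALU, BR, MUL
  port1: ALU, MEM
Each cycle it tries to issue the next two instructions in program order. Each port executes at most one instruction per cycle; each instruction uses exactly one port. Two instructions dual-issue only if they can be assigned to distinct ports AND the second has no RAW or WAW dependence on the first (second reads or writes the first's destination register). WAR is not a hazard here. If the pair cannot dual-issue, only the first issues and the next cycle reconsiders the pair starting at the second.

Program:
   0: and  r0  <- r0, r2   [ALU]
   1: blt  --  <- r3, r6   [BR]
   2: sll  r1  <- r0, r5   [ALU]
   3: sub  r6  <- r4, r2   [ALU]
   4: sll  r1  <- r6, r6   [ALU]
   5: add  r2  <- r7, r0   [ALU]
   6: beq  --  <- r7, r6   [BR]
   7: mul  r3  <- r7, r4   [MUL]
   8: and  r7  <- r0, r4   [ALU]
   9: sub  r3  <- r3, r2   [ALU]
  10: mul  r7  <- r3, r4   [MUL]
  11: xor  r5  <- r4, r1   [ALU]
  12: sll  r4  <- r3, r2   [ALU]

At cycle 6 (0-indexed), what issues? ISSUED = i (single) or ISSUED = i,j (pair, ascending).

ISSUED = 10,11

t=0 i0,i1:and/blt ; 2-wide
t=1 i2,i3:sll/sub ; 2-wide
t=2 i4,i5:sll/add ; 2-wide
t=3 i6:beq ; no-port BR/MUL
t=4 i7,i8:mul/and ; 2-wide
t=5 i9:sub ; RAW r3
t=6 i10,i11:mul/xor ; 2-wide
t=7 i12:sll ; tail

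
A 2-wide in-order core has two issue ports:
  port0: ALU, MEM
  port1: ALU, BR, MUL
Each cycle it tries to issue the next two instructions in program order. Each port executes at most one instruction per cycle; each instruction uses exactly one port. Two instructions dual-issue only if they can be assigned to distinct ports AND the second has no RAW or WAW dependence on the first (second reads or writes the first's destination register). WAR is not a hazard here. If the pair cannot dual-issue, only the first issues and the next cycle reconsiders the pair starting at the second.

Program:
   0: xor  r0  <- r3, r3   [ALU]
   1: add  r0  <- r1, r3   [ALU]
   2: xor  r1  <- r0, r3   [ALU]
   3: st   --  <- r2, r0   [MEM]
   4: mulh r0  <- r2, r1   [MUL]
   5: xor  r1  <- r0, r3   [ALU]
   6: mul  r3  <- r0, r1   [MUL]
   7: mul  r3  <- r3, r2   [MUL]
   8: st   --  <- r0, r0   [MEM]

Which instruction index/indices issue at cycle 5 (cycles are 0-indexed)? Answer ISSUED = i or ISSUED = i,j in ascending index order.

ISSUED = 6

[0] i0  xor  -- WAW r0
[1] i1  add  -- RAW r0
[2] i2/i3  xor st  -- dual
[3] i4  mulh  -- RAW r0
[4] i5  xor  -- RAW r1
[5] i6  mul  -- no-port MUL/MUL
[6] i7/i8  mul st  -- dual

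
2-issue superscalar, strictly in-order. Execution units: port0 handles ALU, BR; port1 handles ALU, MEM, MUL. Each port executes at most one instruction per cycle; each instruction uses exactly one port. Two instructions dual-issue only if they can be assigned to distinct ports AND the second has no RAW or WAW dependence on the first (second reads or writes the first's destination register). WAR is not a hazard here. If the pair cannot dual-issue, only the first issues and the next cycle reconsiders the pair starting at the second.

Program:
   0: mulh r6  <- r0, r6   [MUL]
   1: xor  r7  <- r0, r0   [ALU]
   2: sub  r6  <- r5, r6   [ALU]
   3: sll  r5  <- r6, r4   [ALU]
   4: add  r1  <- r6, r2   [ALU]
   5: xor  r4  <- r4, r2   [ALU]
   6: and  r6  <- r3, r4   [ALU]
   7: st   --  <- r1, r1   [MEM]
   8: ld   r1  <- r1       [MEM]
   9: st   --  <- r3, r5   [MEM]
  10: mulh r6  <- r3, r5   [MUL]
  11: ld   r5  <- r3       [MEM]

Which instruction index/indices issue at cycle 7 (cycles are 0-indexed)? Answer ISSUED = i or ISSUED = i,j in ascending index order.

t=0 i0,i1:mulh xor ; pair
t=1 i2:sub ; RAW r6
t=2 i3,i4:sll add ; pair
t=3 i5:xor ; RAW r4
t=4 i6,i7:and st ; pair
t=5 i8:ld ; no-port MEM/MEM
t=6 i9:st ; no-port MEM/MUL
t=7 i10:mulh ; no-port MUL/MEM
t=8 i11:ld ; tail

ISSUED = 10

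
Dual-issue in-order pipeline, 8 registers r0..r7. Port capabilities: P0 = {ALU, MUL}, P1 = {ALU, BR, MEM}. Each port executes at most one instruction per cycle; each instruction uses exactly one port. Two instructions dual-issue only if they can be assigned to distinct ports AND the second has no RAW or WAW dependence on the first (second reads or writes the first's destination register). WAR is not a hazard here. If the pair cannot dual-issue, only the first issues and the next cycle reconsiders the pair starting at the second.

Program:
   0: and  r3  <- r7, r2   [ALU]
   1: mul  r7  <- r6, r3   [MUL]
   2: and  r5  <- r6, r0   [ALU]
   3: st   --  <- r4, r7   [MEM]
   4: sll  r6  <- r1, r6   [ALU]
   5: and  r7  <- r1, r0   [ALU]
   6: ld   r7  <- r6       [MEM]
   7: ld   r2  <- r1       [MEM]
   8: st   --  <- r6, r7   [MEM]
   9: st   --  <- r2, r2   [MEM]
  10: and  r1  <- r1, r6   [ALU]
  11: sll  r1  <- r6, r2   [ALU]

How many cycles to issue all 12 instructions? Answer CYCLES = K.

  cy0 -> i0 (and.ALU) RAW r3
  cy1 -> i1&i2 (mul.MUL/and.ALU) pair
  cy2 -> i3&i4 (st.MEM/sll.ALU) pair
  cy3 -> i5 (and.ALU) WAW r7
  cy4 -> i6 (ld.MEM) no-port MEM/MEM
  cy5 -> i7 (ld.MEM) no-port MEM/MEM
  cy6 -> i8 (st.MEM) no-port MEM/MEM
  cy7 -> i9&i10 (st.MEM/and.ALU) pair
  cy8 -> i11 (sll.ALU) tail

CYCLES = 9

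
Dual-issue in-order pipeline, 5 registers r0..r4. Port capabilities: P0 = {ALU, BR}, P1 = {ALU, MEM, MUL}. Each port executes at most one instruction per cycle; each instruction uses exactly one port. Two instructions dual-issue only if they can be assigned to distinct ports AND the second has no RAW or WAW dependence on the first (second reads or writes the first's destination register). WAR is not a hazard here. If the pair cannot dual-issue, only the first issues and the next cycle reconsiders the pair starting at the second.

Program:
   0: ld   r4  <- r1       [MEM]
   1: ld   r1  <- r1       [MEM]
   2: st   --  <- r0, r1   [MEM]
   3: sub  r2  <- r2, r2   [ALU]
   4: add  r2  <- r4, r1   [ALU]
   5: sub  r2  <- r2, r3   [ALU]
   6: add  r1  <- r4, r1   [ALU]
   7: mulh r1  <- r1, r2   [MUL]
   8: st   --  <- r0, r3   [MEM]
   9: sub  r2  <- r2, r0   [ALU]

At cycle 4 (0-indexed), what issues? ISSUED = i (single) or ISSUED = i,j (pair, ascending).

t=0 i0:ld ; no-port MEM/MEM
t=1 i1:ld ; no-port MEM/MEM
t=2 i2,i3:st sub ; pair
t=3 i4:add ; RAW+WAW r2
t=4 i5,i6:sub add ; pair
t=5 i7:mulh ; no-port MUL/MEM
t=6 i8,i9:st sub ; pair

ISSUED = 5,6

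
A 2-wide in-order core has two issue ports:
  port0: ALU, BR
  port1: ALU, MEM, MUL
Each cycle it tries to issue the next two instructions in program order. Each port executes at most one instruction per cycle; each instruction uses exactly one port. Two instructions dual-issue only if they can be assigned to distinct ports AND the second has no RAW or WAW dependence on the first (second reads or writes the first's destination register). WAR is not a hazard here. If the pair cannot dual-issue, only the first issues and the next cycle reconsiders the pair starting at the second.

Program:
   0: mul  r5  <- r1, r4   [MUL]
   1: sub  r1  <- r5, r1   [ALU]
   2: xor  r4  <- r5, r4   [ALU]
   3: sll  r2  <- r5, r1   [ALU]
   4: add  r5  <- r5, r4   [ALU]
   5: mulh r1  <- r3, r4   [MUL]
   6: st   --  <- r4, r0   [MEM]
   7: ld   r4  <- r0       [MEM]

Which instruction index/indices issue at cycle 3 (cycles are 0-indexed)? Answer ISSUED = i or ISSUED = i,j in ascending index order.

ISSUED = 5

c0: i0 mul  RAW r5
c1: i1,i2 sub+xor  2-wide
c2: i3,i4 sll+add  2-wide
c3: i5 mulh  no-port MUL/MEM
c4: i6 st  no-port MEM/MEM
c5: i7 ld  tail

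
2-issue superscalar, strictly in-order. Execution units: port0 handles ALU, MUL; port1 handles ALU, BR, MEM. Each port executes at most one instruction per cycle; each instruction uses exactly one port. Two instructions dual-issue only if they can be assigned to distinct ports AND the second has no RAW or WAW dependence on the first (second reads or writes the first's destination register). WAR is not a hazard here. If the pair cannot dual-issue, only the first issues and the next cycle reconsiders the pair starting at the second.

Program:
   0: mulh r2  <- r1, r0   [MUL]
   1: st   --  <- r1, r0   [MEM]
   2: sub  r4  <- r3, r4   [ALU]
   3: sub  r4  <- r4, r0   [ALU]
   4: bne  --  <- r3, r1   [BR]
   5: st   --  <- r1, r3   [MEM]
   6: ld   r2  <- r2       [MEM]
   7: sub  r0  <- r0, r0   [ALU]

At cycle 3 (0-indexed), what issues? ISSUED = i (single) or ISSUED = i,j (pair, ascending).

ISSUED = 5

c0: i0,i1 mulh.MUL+st.MEM  dual
c1: i2 sub.ALU  RAW+WAW r4
c2: i3,i4 sub.ALU+bne.BR  dual
c3: i5 st.MEM  no-port MEM/MEM
c4: i6,i7 ld.MEM+sub.ALU  dual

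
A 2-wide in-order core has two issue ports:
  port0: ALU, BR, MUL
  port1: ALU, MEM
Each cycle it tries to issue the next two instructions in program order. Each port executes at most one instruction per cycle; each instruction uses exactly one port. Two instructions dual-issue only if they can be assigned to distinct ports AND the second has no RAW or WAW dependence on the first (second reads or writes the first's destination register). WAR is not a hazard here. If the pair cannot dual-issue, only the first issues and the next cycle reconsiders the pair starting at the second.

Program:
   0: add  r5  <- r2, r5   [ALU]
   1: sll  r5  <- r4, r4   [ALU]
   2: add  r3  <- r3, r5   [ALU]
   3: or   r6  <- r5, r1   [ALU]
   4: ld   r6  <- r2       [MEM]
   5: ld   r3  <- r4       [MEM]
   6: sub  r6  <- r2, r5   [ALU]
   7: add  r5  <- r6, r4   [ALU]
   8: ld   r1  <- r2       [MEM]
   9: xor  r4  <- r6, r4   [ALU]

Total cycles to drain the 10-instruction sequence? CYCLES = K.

[0] i0  add.ALU  -- WAW r5
[1] i1  sll.ALU  -- RAW r5
[2] i2&i3  add.ALU or.ALU  -- pair
[3] i4  ld.MEM  -- no-port MEM/MEM
[4] i5&i6  ld.MEM sub.ALU  -- pair
[5] i7&i8  add.ALU ld.MEM  -- pair
[6] i9  xor.ALU  -- tail

CYCLES = 7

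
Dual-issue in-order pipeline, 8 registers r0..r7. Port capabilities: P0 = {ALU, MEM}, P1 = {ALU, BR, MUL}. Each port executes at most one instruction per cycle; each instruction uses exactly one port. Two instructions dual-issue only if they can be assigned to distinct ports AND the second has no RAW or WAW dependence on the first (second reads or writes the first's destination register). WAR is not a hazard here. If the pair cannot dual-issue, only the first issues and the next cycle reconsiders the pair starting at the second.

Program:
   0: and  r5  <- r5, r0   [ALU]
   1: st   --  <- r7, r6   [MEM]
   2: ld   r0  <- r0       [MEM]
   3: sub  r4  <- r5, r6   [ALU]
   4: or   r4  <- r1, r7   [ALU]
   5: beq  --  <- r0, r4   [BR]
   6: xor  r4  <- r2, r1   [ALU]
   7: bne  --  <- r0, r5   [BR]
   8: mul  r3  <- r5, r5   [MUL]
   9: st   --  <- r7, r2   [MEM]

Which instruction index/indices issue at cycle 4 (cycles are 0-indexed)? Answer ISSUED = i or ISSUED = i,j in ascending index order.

t=0 i0+i1:and;st ; pair
t=1 i2+i3:ld;sub ; pair
t=2 i4:or ; RAW r4
t=3 i5+i6:beq;xor ; pair
t=4 i7:bne ; no-port BR/MUL
t=5 i8+i9:mul;st ; pair

ISSUED = 7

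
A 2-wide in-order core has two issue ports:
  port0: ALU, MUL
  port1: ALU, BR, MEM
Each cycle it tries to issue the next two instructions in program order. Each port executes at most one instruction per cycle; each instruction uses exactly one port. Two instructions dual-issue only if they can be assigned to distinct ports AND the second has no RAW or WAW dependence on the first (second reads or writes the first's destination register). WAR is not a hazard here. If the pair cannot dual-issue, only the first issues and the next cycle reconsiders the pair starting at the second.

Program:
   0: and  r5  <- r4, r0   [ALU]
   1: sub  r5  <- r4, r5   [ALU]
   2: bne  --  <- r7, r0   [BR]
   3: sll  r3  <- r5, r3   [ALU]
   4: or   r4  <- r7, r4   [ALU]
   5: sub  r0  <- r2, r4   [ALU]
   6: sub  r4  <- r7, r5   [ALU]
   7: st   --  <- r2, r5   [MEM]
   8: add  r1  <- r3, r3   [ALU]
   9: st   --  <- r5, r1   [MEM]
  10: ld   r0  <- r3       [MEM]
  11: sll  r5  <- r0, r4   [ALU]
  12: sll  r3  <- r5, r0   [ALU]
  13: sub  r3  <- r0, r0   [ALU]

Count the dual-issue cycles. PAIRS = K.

c0: i0 and.ALU  RAW+WAW r5
c1: i1/i2 sub.ALU;bne.BR  dual
c2: i3/i4 sll.ALU;or.ALU  dual
c3: i5/i6 sub.ALU;sub.ALU  dual
c4: i7/i8 st.MEM;add.ALU  dual
c5: i9 st.MEM  no-port MEM/MEM
c6: i10 ld.MEM  RAW r0
c7: i11 sll.ALU  RAW r5
c8: i12 sll.ALU  WAW r3
c9: i13 sub.ALU  tail

PAIRS = 4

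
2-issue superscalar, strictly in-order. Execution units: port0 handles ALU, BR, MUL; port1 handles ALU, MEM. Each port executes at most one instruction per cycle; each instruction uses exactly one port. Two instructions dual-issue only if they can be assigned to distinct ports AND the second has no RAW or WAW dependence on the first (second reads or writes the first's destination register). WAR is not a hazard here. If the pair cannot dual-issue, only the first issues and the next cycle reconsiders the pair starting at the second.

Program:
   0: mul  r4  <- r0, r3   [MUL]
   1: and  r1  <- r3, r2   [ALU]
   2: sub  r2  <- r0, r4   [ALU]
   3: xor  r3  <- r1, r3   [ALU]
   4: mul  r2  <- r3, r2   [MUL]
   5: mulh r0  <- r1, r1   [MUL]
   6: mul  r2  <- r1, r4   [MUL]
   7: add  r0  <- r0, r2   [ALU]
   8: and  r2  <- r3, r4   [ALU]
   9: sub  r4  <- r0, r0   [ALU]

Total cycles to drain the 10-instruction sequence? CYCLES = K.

CYCLES = 7

  cy0 -> i0+i1 (mul;and) 2-wide
  cy1 -> i2+i3 (sub;xor) 2-wide
  cy2 -> i4 (mul) no-port MUL/MUL
  cy3 -> i5 (mulh) no-port MUL/MUL
  cy4 -> i6 (mul) RAW r2
  cy5 -> i7+i8 (add;and) 2-wide
  cy6 -> i9 (sub) tail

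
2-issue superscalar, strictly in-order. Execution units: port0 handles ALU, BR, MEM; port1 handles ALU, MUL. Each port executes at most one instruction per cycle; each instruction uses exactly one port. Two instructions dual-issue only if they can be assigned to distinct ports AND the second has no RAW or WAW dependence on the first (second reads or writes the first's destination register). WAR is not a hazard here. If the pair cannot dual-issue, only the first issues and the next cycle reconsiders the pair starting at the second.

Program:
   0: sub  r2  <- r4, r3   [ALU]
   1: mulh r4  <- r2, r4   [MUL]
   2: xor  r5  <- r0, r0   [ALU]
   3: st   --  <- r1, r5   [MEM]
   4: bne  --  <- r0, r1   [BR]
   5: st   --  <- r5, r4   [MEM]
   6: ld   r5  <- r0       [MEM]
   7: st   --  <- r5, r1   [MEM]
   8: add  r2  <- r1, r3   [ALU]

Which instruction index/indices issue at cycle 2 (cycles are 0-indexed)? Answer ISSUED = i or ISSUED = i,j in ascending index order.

[0] i0  sub.ALU  -- RAW r2
[1] i1/i2  mulh.MUL/xor.ALU  -- 2-wide
[2] i3  st.MEM  -- no-port MEM/BR
[3] i4  bne.BR  -- no-port BR/MEM
[4] i5  st.MEM  -- no-port MEM/MEM
[5] i6  ld.MEM  -- no-port MEM/MEM
[6] i7/i8  st.MEM/add.ALU  -- 2-wide

ISSUED = 3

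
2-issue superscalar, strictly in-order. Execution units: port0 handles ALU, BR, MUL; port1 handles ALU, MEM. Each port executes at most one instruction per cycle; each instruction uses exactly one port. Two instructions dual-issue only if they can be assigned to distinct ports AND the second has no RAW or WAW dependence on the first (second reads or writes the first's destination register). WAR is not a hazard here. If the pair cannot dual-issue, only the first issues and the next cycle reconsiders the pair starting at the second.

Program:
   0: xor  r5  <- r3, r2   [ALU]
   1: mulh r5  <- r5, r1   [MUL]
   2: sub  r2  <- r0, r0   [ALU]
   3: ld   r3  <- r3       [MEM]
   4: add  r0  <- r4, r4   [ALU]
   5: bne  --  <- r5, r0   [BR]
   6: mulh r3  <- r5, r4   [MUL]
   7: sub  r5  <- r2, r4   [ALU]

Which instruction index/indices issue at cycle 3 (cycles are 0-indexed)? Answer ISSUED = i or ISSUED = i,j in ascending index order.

ISSUED = 5

c0: i0 xor.ALU  RAW+WAW r5
c1: i1/i2 mulh.MUL;sub.ALU  2-wide
c2: i3/i4 ld.MEM;add.ALU  2-wide
c3: i5 bne.BR  no-port BR/MUL
c4: i6/i7 mulh.MUL;sub.ALU  2-wide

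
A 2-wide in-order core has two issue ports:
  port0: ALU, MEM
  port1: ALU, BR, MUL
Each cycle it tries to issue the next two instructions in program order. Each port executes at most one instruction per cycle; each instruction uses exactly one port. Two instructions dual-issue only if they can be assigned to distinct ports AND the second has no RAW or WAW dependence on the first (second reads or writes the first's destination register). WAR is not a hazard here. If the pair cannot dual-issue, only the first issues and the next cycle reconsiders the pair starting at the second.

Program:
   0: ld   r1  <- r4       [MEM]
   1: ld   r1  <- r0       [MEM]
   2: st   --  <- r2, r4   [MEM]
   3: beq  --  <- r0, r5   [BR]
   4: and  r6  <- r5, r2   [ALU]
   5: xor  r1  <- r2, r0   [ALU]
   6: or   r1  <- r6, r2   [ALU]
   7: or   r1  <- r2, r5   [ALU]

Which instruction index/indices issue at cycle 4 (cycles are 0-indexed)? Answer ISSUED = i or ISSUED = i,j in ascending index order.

0. ld.MEM @i0  | no-port MEM/MEM
1. ld.MEM @i1  | no-port MEM/MEM
2. st.MEM beq.BR @i2,i3  | 2-wide
3. and.ALU xor.ALU @i4,i5  | 2-wide
4. or.ALU @i6  | WAW r1
5. or.ALU @i7  | tail

ISSUED = 6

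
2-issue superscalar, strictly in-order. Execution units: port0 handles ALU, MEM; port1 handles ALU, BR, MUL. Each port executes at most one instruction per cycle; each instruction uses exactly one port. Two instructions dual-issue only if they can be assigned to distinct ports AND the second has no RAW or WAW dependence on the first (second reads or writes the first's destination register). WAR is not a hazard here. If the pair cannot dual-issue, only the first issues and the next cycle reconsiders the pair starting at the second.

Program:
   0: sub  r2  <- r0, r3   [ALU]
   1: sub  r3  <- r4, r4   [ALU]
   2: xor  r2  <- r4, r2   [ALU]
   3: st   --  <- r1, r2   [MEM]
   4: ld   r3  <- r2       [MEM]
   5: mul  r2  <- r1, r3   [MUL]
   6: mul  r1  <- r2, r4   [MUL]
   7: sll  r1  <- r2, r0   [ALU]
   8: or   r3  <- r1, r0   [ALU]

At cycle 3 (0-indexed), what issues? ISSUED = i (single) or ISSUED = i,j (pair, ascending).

ISSUED = 4

#0 head=0: sub.ALU;sub.ALU i0&i1 dual
#1 head=2: xor.ALU i2 RAW r2
#2 head=3: st.MEM i3 no-port MEM/MEM
#3 head=4: ld.MEM i4 RAW r3
#4 head=5: mul.MUL i5 no-port MUL/MUL
#5 head=6: mul.MUL i6 WAW r1
#6 head=7: sll.ALU i7 RAW r1
#7 head=8: or.ALU i8 tail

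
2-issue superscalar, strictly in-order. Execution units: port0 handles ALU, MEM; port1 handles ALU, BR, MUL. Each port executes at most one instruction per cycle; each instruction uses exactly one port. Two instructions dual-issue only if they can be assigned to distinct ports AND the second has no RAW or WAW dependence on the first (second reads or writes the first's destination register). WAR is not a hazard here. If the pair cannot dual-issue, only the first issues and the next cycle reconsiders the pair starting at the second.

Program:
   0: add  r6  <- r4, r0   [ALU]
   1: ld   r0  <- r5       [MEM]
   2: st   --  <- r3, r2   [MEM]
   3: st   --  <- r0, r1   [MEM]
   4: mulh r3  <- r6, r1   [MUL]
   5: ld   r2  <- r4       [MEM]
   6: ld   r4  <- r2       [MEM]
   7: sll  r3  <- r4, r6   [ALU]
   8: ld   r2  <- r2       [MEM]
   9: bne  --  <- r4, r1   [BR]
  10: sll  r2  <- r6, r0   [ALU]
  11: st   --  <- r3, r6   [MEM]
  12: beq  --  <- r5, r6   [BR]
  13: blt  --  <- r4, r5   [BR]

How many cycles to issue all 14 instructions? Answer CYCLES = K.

CYCLES = 9

  cy0 -> i0+i1 (add/ld) dual
  cy1 -> i2 (st) no-port MEM/MEM
  cy2 -> i3+i4 (st/mulh) dual
  cy3 -> i5 (ld) no-port MEM/MEM
  cy4 -> i6 (ld) RAW r4
  cy5 -> i7+i8 (sll/ld) dual
  cy6 -> i9+i10 (bne/sll) dual
  cy7 -> i11+i12 (st/beq) dual
  cy8 -> i13 (blt) tail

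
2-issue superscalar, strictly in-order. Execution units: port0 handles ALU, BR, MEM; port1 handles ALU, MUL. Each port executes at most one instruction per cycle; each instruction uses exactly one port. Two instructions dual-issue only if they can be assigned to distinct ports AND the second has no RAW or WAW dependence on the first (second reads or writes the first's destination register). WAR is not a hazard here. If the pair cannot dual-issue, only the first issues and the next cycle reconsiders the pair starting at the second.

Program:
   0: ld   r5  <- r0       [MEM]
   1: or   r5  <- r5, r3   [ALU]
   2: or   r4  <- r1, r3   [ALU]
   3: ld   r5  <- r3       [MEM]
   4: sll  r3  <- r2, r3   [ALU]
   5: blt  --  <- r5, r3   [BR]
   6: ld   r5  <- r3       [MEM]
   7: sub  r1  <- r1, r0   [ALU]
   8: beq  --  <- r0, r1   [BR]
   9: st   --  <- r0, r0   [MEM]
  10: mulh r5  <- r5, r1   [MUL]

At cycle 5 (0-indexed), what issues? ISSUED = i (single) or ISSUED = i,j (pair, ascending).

ISSUED = 8

0. ld.MEM @i0  | RAW+WAW r5
1. or.ALU;or.ALU @i1/i2  | pair
2. ld.MEM;sll.ALU @i3/i4  | pair
3. blt.BR @i5  | no-port BR/MEM
4. ld.MEM;sub.ALU @i6/i7  | pair
5. beq.BR @i8  | no-port BR/MEM
6. st.MEM;mulh.MUL @i9/i10  | pair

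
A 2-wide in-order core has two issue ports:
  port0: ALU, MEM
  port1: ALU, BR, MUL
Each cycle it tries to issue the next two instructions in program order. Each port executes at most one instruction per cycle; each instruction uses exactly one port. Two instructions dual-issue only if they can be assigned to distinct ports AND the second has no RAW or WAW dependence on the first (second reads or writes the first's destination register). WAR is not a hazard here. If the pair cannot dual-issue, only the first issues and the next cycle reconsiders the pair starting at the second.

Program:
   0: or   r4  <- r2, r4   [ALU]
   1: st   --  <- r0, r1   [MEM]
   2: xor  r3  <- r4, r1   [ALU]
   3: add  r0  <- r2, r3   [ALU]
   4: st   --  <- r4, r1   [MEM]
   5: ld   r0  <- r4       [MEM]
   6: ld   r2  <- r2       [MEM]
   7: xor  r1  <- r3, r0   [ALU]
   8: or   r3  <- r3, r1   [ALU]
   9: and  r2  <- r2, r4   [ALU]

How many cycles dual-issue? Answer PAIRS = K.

#0 head=0: or+st i0,i1 2-wide
#1 head=2: xor i2 RAW r3
#2 head=3: add+st i3,i4 2-wide
#3 head=5: ld i5 no-port MEM/MEM
#4 head=6: ld+xor i6,i7 2-wide
#5 head=8: or+and i8,i9 2-wide

PAIRS = 4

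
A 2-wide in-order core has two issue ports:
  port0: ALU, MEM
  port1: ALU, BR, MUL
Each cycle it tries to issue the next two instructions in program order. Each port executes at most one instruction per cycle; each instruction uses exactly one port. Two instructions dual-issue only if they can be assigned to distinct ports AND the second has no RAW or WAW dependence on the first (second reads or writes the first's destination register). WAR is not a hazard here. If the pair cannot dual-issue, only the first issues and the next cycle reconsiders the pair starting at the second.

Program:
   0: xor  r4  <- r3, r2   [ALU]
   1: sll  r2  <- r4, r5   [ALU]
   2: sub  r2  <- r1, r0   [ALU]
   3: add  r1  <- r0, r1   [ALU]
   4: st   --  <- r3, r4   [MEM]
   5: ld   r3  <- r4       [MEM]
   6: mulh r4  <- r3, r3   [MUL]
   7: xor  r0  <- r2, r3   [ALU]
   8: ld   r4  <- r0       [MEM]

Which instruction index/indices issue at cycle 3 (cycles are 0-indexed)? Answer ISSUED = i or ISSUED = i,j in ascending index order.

t=0 i0:xor.ALU ; RAW r4
t=1 i1:sll.ALU ; WAW r2
t=2 i2+i3:sub.ALU+add.ALU ; dual
t=3 i4:st.MEM ; no-port MEM/MEM
t=4 i5:ld.MEM ; RAW r3
t=5 i6+i7:mulh.MUL+xor.ALU ; dual
t=6 i8:ld.MEM ; tail

ISSUED = 4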